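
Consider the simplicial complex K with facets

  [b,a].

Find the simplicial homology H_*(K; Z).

Fix the vertex order a < b and write every simplex with vertices in increasing order. Then dim K = 1 and the simplices of K are:

  0-simplices (2): a, b
  1-simplices (1): ab

giving chain groups C_0 ≅ Z^2, C_1 ≅ Z^1.

Boundary ∂_1: C_1 → C_0 is given by ∂[p,q] = [q] − [p]. For instance
  ∂ab = b − a.
This gives a 2×1 integer matrix of rank 1; reducing to Smith normal form yields diagonal entries (1).

Now H_k = ker ∂_k / im ∂_{k+1}, so:

  H_0: rank C_0 − rank ∂_1 = 2 − 1 = 1, and the invariant factors of ∂_1 are all 1, so H_0 = Z.
  H_1: rank ker ∂_1 − rank ∂_2 = (1 − 1) − 0 = 0, and there is no ∂_2, so H_1 = 0.

As a check, the Euler characteristic is 2 − 1 = 1, which agrees with 1 − 0 = 1.

H_0 ≅ Z,  H_1 = 0.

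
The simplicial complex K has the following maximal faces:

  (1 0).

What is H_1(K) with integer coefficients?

H_1 ≅ 0.

Take the total order 0 < 1 on the vertex set. Then K (dimension 1) consists of the simplices:

  0-simplices (2): [0], [1]
  1-simplices (1): [0,1]

giving chain groups C_0 ≅ Z^2, C_1 ≅ Z^1.

Boundary ∂_1: C_1 → C_0 maps an edge to its endpoints' difference, ∂[p,q] = q − p. For instance
  ∂[0,1] = [1] − [0].
As a 2×1 matrix over Z this has rank 1, with invariant factors (1).

Reading off H_k = ker ∂_k / im ∂_{k+1}:

  H_1: rank ker ∂_1 − rank ∂_2 = (1 − 1) − 0 = 0, and there is no ∂_2, so H_1 = 0.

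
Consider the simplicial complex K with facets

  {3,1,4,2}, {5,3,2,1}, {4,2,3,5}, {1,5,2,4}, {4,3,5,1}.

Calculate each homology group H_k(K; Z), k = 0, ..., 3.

Fix the vertex order 1 < 2 < 3 < 4 < 5 and write every simplex with vertices in increasing order. Then dim K = 3 and the simplices of K are:

  0-simplices (5): [1], [2], [3], [4], [5]
  1-simplices (10): [1,2], [1,3], [1,4], [1,5], [2,3], [2,4], [2,5], [3,4], [3,5], [4,5]
  2-simplices (10): [1,2,3], [1,2,4], [1,2,5], [1,3,4], [1,3,5], [1,4,5], [2,3,4], [2,3,5], [2,4,5], [3,4,5]
  3-simplices (5): [1,2,3,4], [1,2,3,5], [1,2,4,5], [1,3,4,5], [2,3,4,5]

so the chain groups are C_0 ≅ Z^5, C_1 ≅ Z^10, C_2 ≅ Z^10, C_3 ≅ Z^5.

Boundary ∂_1: C_1 → C_0 is given by ∂[p,q] = [q] − [p]. For instance
  ∂[2,5] = [5] − [2].
The 5×10 boundary matrix has rank 4 and Smith normal form diag(1,1,1,1).

The boundary map ∂_2: C_2 → C_1 acts by ∂[p,q,r] = [q,r] − [p,r] + [p,q]. For instance
  ∂[1,4,5] = [4,5] − [1,5] + [1,4],
  ∂[1,3,5] = [3,5] − [1,5] + [1,3].
This gives a 10×10 integer matrix of rank 6; reducing to Smith normal form yields diagonal entries (1,1,1,1,1,1).

∂_3: C_3 → C_2 sends each 3-simplex σ to the alternating sum Σ_i (−1)^i (σ with its i-th vertex removed). For instance
  ∂[1,3,4,5] = [3,4,5] − [1,4,5] + [1,3,5] − [1,3,4],
  ∂[2,3,4,5] = [3,4,5] − [2,4,5] + [2,3,5] − [2,3,4].
The 10×5 boundary matrix has rank 4 and Smith normal form diag(1,1,1,1).

Now H_k = ker ∂_k / im ∂_{k+1}, so:

  H_0: rank C_0 − rank ∂_1 = 5 − 4 = 1, and the invariant factors of ∂_1 are all 1, so H_0 = Z.
  H_1: rank ker ∂_1 − rank ∂_2 = (10 − 4) − 6 = 0, and the invariant factors of ∂_2 are all 1, so H_1 = 0.
  H_2: rank ker ∂_2 − rank ∂_3 = (10 − 6) − 4 = 0, and the invariant factors of ∂_3 are all 1, so H_2 = 0.
  H_3: rank ker ∂_3 − rank ∂_4 = (5 − 4) − 0 = 1, and there is no ∂_4, so H_3 = Z.

As a check, the Euler characteristic is 5 − 10 + 10 − 5 = 0, which agrees with 1 − 0 + 0 − 1 = 0.
(K is a triangulation of the 3-sphere S^3.)

H_0 ≅ Z,  H_1 = 0,  H_2 = 0,  H_3 ≅ Z.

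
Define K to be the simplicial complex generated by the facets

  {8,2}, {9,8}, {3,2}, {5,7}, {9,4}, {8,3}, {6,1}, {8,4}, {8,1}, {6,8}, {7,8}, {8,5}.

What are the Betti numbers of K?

K has 9 vertices, 12 edges.
rank ∂_0 = 0, rank ∂_1 = 8 ⇒ b_0 = 9 − 0 − 8 = 1; all invariant factors of ∂_1 are 1 so no torsion. So H_0 = Z.
rank ∂_1 = 8, rank ∂_2 = 0 ⇒ b_1 = 12 − 8 − 0 = 4. So H_1 = Z^4.

b_0 = 1, b_1 = 4.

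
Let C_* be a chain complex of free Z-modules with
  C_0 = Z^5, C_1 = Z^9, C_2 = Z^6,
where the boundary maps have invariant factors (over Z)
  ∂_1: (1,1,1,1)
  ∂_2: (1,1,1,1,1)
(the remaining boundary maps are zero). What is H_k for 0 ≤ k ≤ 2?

H_0: b_0 = 5 − 0 − 4 = 1; torsion from ∂_1 factors > 1: none. So H_0 = Z.
H_1: b_1 = 9 − 4 − 5 = 0; torsion from ∂_2 factors > 1: none. So H_1 = 0.
H_2: b_2 = 6 − 5 − 0 = 1; torsion from ∂_3 factors > 1: none. So H_2 = Z.

H_0 = Z,  H_1 = 0,  H_2 = Z.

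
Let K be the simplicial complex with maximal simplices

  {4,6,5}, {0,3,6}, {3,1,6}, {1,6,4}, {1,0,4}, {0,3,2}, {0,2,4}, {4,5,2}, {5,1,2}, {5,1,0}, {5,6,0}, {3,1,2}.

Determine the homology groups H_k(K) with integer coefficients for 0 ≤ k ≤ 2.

H_0 ≅ Z,  H_1 ≅ Z/2Z,  H_2 = 0.

K has 7 vertices, 18 edges, 12 triangles.
rank ∂_0 = 0, rank ∂_1 = 6 ⇒ b_0 = 7 − 0 − 6 = 1; all invariant factors of ∂_1 are 1 so no torsion. So H_0 = Z.
rank ∂_1 = 6, rank ∂_2 = 12 ⇒ b_1 = 18 − 6 − 12 = 0; ∂_2 has invariant factor(s) [2] giving torsion. So H_1 = Z/2Z.
rank ∂_2 = 12, rank ∂_3 = 0 ⇒ b_2 = 12 − 12 − 0 = 0. So H_2 = 0.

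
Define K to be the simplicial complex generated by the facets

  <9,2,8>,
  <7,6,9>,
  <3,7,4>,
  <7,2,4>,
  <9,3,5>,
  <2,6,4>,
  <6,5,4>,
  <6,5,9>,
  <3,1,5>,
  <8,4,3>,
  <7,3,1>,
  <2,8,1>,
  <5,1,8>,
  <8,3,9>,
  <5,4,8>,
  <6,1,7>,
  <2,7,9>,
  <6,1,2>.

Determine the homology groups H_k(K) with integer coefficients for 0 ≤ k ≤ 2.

Fix the vertex order 1 < 2 < 3 < 4 < 5 < 6 < 7 < 8 < 9 and write every simplex with vertices in increasing order. Then dim K = 2 and the simplices of K are:

  0-simplices (9): [1], [2], [3], [4], [5], [6], [7], [8], [9]
  1-simplices (27): (27 of them)
  2-simplices (18): [1,2,6], [1,2,8], [1,3,5], [1,3,7], [1,5,8], [1,6,7], [2,4,6], [2,4,7], [2,7,9], [2,8,9], [3,4,7], [3,4,8], [3,5,9], [3,8,9], [4,5,6], [4,5,8], [5,6,9], [6,7,9]

giving chain groups C_0 ≅ Z^9, C_1 ≅ Z^27, C_2 ≅ Z^18.

Boundary ∂_1: C_1 → C_0 sends each edge [p,q] (with p < q) to q − p. For instance
  ∂[6,9] = [9] − [6].
As a 9×27 matrix over Z this has rank 8, with invariant factors (1,1,1,1,1,1,1,1).

∂_2: C_2 → C_1 acts by ∂[p,q,r] = [q,r] − [p,r] + [p,q]. For instance
  ∂[3,4,7] = [4,7] − [3,7] + [3,4],
  ∂[2,4,6] = [4,6] − [2,6] + [2,4].
The 27×18 boundary matrix has rank 18 and Smith normal form diag(1,1,1,1,1,1,1,1,1,1,1,1,1,1,1,1,1,2).

Reading off H_k = ker ∂_k / im ∂_{k+1}:

  H_0: rank C_0 − rank ∂_1 = 9 − 8 = 1, and the invariant factors of ∂_1 are all 1, so H_0 ≅ Z.
  H_1: rank ker ∂_1 − rank ∂_2 = (27 − 8) − 18 = 1, and ∂_2 has invariant factor 2 > 1, so H_1 ≅ Z ⊕ Z/2Z.
  H_2: rank ker ∂_2 − rank ∂_3 = (18 − 18) − 0 = 0, and there is no ∂_3, so H_2 ≅ 0.

H_0 = Z,  H_1 = Z ⊕ Z/2Z,  H_2 = 0.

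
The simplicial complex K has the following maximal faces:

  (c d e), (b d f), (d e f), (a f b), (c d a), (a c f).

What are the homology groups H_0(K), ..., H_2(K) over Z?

We work with the vertex ordering a < b < c < d < e < f. The simplices of K, each written with vertices in increasing order, are:

  0-simplices (6): a, b, c, d, e, f
  1-simplices (12): ab, ac, ad, af, bd, bf, cd, ce, cf, de, df, ef
  2-simplices (6): abf, acd, acf, bdf, cde, def

Hence C_0 ≅ Z^6, C_1 ≅ Z^12, C_2 ≅ Z^6.

∂_1: C_1 → C_0 is given by ∂[p,q] = [q] − [p]. For instance
  ∂ad = d − a.
This gives a 6×12 integer matrix of rank 5; reducing to Smith normal form yields diagonal entries (1,1,1,1,1).

Boundary ∂_2: C_2 → C_1 sends each 2-simplex [p,q,r] to [q,r] − [p,r] + [p,q]. For instance
  ∂acf = cf − af + ac,
  ∂acd = cd − ad + ac.
As a 12×6 matrix over Z this has rank 6, with invariant factors (1,1,1,1,1,1).

From H_k ≅ ker(∂_k) / im(∂_{k+1}) we obtain:

  H_0: rank C_0 − rank ∂_1 = 6 − 5 = 1, and the invariant factors of ∂_1 are all 1, so H_0 ≅ Z.
  H_1: rank ker ∂_1 − rank ∂_2 = (12 − 5) − 6 = 1, and the invariant factors of ∂_2 are all 1, so H_1 ≅ Z.
  H_2: rank ker ∂_2 − rank ∂_3 = (6 − 6) − 0 = 0, and there is no ∂_3, so H_2 ≅ 0.

As a check, the Euler characteristic is 6 − 12 + 6 = 0, which agrees with 1 − 1 + 0 = 0.

H_0 ≅ Z,  H_1 ≅ Z,  H_2 = 0.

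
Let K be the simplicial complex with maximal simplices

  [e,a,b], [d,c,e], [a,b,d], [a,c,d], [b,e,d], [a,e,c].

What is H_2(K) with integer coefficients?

H_2 = Z.

We work with the vertex ordering a < b < c < d < e. The simplices of K, each written with vertices in increasing order, are:

  0-simplices (5): a, b, c, d, e
  1-simplices (9): ab, ac, ad, ae, bd, be, cd, ce, de
  2-simplices (6): abd, abe, acd, ace, bde, cde

giving chain groups C_0 ≅ Z^5, C_1 ≅ Z^9, C_2 ≅ Z^6.

∂_1: C_1 → C_0 is given by ∂[p,q] = [q] − [p].
As a 5×9 matrix over Z this has rank 4, with invariant factors (1,1,1,1).

Boundary ∂_2: C_2 → C_1 sends each 2-simplex [p,q,r] to [q,r] − [p,r] + [p,q]. For instance
  ∂cde = de − ce + cd,
  ∂bde = de − be + bd.
As a 9×6 matrix over Z this has rank 5, with invariant factors (1,1,1,1,1).

From H_k ≅ ker(∂_k) / im(∂_{k+1}) we obtain:

  H_2: rank ker ∂_2 − rank ∂_3 = (6 − 5) − 0 = 1, and there is no ∂_3, so H_2 ≅ Z.

(K is a triangulation of the 2-sphere S^2.)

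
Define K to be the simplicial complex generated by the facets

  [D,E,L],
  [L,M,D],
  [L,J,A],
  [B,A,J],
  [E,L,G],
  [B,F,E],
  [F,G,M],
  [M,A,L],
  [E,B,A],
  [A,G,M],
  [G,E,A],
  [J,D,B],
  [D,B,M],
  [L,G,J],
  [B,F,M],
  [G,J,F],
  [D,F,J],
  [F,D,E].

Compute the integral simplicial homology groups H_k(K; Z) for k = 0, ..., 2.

Fix the vertex order A < B < D < E < F < G < J < L < M and write every simplex with vertices in increasing order. Then dim K = 2 and the simplices of K are:

  0-simplices (9): A, B, D, E, F, G, J, L, M
  1-simplices (27): AB, AE, AG, AJ, AL, AM, BD, BE, BF, BJ, BM, DE, DF, DJ, DL, DM, EF, EG, EL, FG, FJ, FM, GJ, GL, GM, JL, LM
  2-simplices (18): ABE, ABJ, AEG, AGM, AJL, ALM, BDJ, BDM, BEF, BFM, DEF, DEL, DFJ, DLM, EGL, FGJ, FGM, GJL

Hence C_0 ≅ Z^9, C_1 ≅ Z^27, C_2 ≅ Z^18.

∂_1: C_1 → C_0 is given by ∂[p,q] = [q] − [p].
The 9×27 boundary matrix has rank 8 and Smith normal form diag(1,1,1,1,1,1,1,1).

The boundary map ∂_2: C_2 → C_1 acts by ∂[p,q,r] = [q,r] − [p,r] + [p,q]. For instance
  ∂DLM = LM − DM + DL,
  ∂BEF = EF − BF + BE.
As a 27×18 matrix over Z this has rank 18, with invariant factors (1,1,1,1,1,1,1,1,1,1,1,1,1,1,1,1,1,2).

Computing H_k = (kernel of ∂_k) / (image of ∂_{k+1}):

  H_0: rank C_0 − rank ∂_1 = 9 − 8 = 1, and the invariant factors of ∂_1 are all 1, so H_0 ≅ Z.
  H_1: rank ker ∂_1 − rank ∂_2 = (27 − 8) − 18 = 1, and ∂_2 has invariant factor 2 > 1, so H_1 ≅ Z ⊕ Z/2.
  H_2: rank ker ∂_2 − rank ∂_3 = (18 − 18) − 0 = 0, and there is no ∂_3, so H_2 ≅ 0.

As a check, the Euler characteristic is 9 − 27 + 18 = 0, which agrees with 1 − 1 + 0 = 0.

H_0 ≅ Z,  H_1 ≅ Z ⊕ Z/2,  H_2 = 0.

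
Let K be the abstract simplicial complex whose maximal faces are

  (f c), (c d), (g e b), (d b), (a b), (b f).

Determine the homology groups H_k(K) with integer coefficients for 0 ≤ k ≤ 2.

Order the vertices as a < b < c < d < e < f < g. Listing each simplex with vertices in this order, K has dimension 2 with simplices:

  0-simplices (7): a, b, c, d, e, f, g
  1-simplices (8): ab, bd, be, bf, bg, cd, cf, eg
  2-simplices (1): beg

Hence C_0 ≅ Z^7, C_1 ≅ Z^8, C_2 ≅ Z^1.

Boundary ∂_1: C_1 → C_0 sends each edge [p,q] (with p < q) to q − p. For instance
  ∂bf = f − b.
This gives a 7×8 integer matrix of rank 6; reducing to Smith normal form yields diagonal entries (1,1,1,1,1,1).

The boundary map ∂_2: C_2 → C_1 maps a triangle to the signed sum of its edges. For instance
  ∂beg = eg − bg + be.
This gives a 8×1 integer matrix of rank 1; reducing to Smith normal form yields diagonal entries (1).

Reading off H_k = ker ∂_k / im ∂_{k+1}:

  H_0: rank C_0 − rank ∂_1 = 7 − 6 = 1, and the invariant factors of ∂_1 are all 1, so H_0 ≅ Z.
  H_1: rank ker ∂_1 − rank ∂_2 = (8 − 6) − 1 = 1, and the invariant factors of ∂_2 are all 1, so H_1 ≅ Z.
  H_2: rank ker ∂_2 − rank ∂_3 = (1 − 1) − 0 = 0, and there is no ∂_3, so H_2 ≅ 0.

H_0 ≅ Z,  H_1 ≅ Z,  H_2 = 0.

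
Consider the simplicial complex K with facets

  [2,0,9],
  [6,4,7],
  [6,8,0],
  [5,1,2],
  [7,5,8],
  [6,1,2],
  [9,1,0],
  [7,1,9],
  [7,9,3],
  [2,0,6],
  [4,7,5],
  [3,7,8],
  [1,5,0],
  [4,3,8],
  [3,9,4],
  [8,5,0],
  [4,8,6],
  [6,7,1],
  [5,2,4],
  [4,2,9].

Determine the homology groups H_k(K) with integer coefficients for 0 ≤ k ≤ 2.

K has 10 vertices, 30 edges, 20 triangles.
rank ∂_0 = 0, rank ∂_1 = 9 ⇒ b_0 = 10 − 0 − 9 = 1; all invariant factors of ∂_1 are 1 so no torsion. So H_0 ≅ Z.
rank ∂_1 = 9, rank ∂_2 = 20 ⇒ b_1 = 30 − 9 − 20 = 1; ∂_2 has invariant factor(s) [2] giving torsion. So H_1 ≅ Z ⊕ Z/2Z.
rank ∂_2 = 20, rank ∂_3 = 0 ⇒ b_2 = 20 − 20 − 0 = 0. So H_2 ≅ 0.

H_0 = Z,  H_1 = Z ⊕ Z/2Z,  H_2 = 0.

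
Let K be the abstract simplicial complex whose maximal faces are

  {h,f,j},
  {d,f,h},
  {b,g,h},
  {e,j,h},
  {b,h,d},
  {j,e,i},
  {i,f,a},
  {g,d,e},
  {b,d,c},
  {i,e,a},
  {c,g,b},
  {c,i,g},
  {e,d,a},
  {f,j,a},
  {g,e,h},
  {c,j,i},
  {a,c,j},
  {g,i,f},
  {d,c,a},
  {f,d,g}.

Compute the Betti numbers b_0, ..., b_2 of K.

b_0 = 1, b_1 = 1, b_2 = 0.

Order the vertices as a < b < c < d < e < f < g < h < i < j. Listing each simplex with vertices in this order, K has dimension 2 with simplices:

  0-simplices (10): a, b, c, d, e, f, g, h, i, j
  1-simplices (30): ac, ad, ae, af, ai, aj, bc, bd, bg, bh, cd, cg, ci, cj, de, df, dg, dh, eg, eh, ei, ej, fg, fh, fi, fj, gh, gi, hj, ij
  2-simplices (20): acd, acj, ade, aei, afi, afj, bcd, bcg, bdh, bgh, cgi, cij, deg, dfg, dfh, egh, ehj, eij, fgi, fhj

so the chain groups are C_0 ≅ Z^10, C_1 ≅ Z^30, C_2 ≅ Z^20.

∂_1: C_1 → C_0 is given by ∂[p,q] = [q] − [p]. For instance
  ∂cj = j − c.
The 10×30 boundary matrix has rank 9 and Smith normal form diag(1,1,1,1,1,1,1,1,1).

Boundary ∂_2: C_2 → C_1 sends each 2-simplex [p,q,r] to [q,r] − [p,r] + [p,q]. For instance
  ∂cgi = gi − ci + cg,
  ∂bdh = dh − bh + bd.
The resulting 30×20 matrix has rank 20, and its Smith normal form has invariant factors (1,1,1,1,1,1,1,1,1,1,1,1,1,1,1,1,1,1,1,2).

Computing H_k = (kernel of ∂_k) / (image of ∂_{k+1}):

  H_0: rank C_0 − rank ∂_1 = 10 − 9 = 1, and the invariant factors of ∂_1 are all 1, so H_0 = Z.
  H_1: rank ker ∂_1 − rank ∂_2 = (30 − 9) − 20 = 1, and ∂_2 has invariant factor 2 > 1, so H_1 = Z ⊕ Z/2.
  H_2: rank ker ∂_2 − rank ∂_3 = (20 − 20) − 0 = 0, and there is no ∂_3, so H_2 = 0.

As a check, the Euler characteristic is 10 − 30 + 20 = 0, which agrees with 1 − 1 + 0 = 0.

Hence the Betti numbers are b_0 = 1, b_1 = 1, b_2 = 0.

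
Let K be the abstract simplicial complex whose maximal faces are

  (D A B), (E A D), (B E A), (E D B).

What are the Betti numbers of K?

b_0 = 1, b_1 = 0, b_2 = 1.

We work with the vertex ordering A < B < D < E. The simplices of K, each written with vertices in increasing order, are:

  0-simplices (4): A, B, D, E
  1-simplices (6): AB, AD, AE, BD, BE, DE
  2-simplices (4): ABD, ABE, ADE, BDE

giving chain groups C_0 ≅ Z^4, C_1 ≅ Z^6, C_2 ≅ Z^4.

∂_1: C_1 → C_0 sends each edge [p,q] (with p < q) to q − p. For instance
  ∂BD = D − B.
This gives a 4×6 integer matrix of rank 3; reducing to Smith normal form yields diagonal entries (1,1,1).

The boundary map ∂_2: C_2 → C_1 maps a triangle to the signed sum of its edges. For instance
  ∂ADE = DE − AE + AD,
  ∂BDE = DE − BE + BD.
This gives a 6×4 integer matrix of rank 3; reducing to Smith normal form yields diagonal entries (1,1,1).

Reading off H_k = ker ∂_k / im ∂_{k+1}:

  H_0: rank C_0 − rank ∂_1 = 4 − 3 = 1, and the invariant factors of ∂_1 are all 1, so H_0 = Z.
  H_1: rank ker ∂_1 − rank ∂_2 = (6 − 3) − 3 = 0, and the invariant factors of ∂_2 are all 1, so H_1 = 0.
  H_2: rank ker ∂_2 − rank ∂_3 = (4 − 3) − 0 = 1, and there is no ∂_3, so H_2 = Z.

(K is a triangulation of the 2-sphere S^2.)

Hence the Betti numbers are b_0 = 1, b_1 = 0, b_2 = 1.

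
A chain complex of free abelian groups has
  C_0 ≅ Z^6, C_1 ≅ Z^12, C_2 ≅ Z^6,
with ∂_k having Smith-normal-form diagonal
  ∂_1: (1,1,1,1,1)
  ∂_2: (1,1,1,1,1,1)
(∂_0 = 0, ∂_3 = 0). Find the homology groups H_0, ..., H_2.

H_0 = Z,  H_1 = Z,  H_2 = 0.

H_0: b_0 = 6 − 0 − 5 = 1; torsion from ∂_1 factors > 1: none. So H_0 = Z.
H_1: b_1 = 12 − 5 − 6 = 1; torsion from ∂_2 factors > 1: none. So H_1 = Z.
H_2: b_2 = 6 − 6 − 0 = 0; torsion from ∂_3 factors > 1: none. So H_2 = 0.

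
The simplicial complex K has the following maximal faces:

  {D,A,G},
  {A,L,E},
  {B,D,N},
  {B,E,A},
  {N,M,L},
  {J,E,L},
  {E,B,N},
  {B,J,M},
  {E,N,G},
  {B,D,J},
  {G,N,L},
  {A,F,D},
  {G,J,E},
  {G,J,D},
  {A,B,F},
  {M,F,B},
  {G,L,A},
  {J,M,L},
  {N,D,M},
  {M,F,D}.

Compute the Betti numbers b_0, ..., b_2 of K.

K has 10 vertices, 30 edges, 20 triangles.
rank ∂_0 = 0, rank ∂_1 = 9 ⇒ b_0 = 10 − 0 − 9 = 1; all invariant factors of ∂_1 are 1 so no torsion. So H_0 = Z.
rank ∂_1 = 9, rank ∂_2 = 20 ⇒ b_1 = 30 − 9 − 20 = 1; ∂_2 has invariant factor(s) [2] giving torsion. So H_1 = Z ⊕ Z_2.
rank ∂_2 = 20, rank ∂_3 = 0 ⇒ b_2 = 20 − 20 − 0 = 0. So H_2 = 0.

b_0 = 1, b_1 = 1, b_2 = 0.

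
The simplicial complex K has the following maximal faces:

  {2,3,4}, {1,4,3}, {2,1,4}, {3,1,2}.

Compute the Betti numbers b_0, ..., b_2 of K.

Fix the vertex order 1 < 2 < 3 < 4 and write every simplex with vertices in increasing order. Then dim K = 2 and the simplices of K are:

  0-simplices (4): [1], [2], [3], [4]
  1-simplices (6): [1,2], [1,3], [1,4], [2,3], [2,4], [3,4]
  2-simplices (4): [1,2,3], [1,2,4], [1,3,4], [2,3,4]

so the chain groups are C_0 ≅ Z^4, C_1 ≅ Z^6, C_2 ≅ Z^4.

Boundary ∂_1: C_1 → C_0 sends each edge [p,q] (with p < q) to q − p.
The resulting 4×6 matrix has rank 3, and its Smith normal form has invariant factors (1,1,1).

∂_2: C_2 → C_1 maps a triangle to the signed sum of its edges. For instance
  ∂[1,2,3] = [2,3] − [1,3] + [1,2],
  ∂[1,2,4] = [2,4] − [1,4] + [1,2].
The resulting 6×4 matrix has rank 3, and its Smith normal form has invariant factors (1,1,1).

Now H_k = ker ∂_k / im ∂_{k+1}, so:

  H_0: rank C_0 − rank ∂_1 = 4 − 3 = 1, and the invariant factors of ∂_1 are all 1, so H_0 ≅ Z.
  H_1: rank ker ∂_1 − rank ∂_2 = (6 − 3) − 3 = 0, and the invariant factors of ∂_2 are all 1, so H_1 ≅ 0.
  H_2: rank ker ∂_2 − rank ∂_3 = (4 − 3) − 0 = 1, and there is no ∂_3, so H_2 ≅ Z.

As a check, the Euler characteristic is 4 − 6 + 4 = 2, which agrees with 1 − 0 + 1 = 2.

Hence the Betti numbers are b_0 = 1, b_1 = 0, b_2 = 1.

b_0 = 1, b_1 = 0, b_2 = 1.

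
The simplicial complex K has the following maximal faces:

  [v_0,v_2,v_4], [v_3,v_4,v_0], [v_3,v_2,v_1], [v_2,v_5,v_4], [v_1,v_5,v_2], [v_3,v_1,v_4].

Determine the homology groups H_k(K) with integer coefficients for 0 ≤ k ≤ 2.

H_0 ≅ Z,  H_1 ≅ Z,  H_2 = 0.

We work with the vertex ordering v_0 < v_1 < v_2 < v_3 < v_4 < v_5. The simplices of K, each written with vertices in increasing order, are:

  0-simplices (6): [v_0], [v_1], [v_2], [v_3], [v_4], [v_5]
  1-simplices (12): [v_0,v_2], [v_0,v_3], [v_0,v_4], [v_1,v_2], [v_1,v_3], [v_1,v_4], [v_1,v_5], [v_2,v_3], [v_2,v_4], [v_2,v_5], [v_3,v_4], [v_4,v_5]
  2-simplices (6): [v_0,v_2,v_4], [v_0,v_3,v_4], [v_1,v_2,v_3], [v_1,v_2,v_5], [v_1,v_3,v_4], [v_2,v_4,v_5]

Hence C_0 ≅ Z^6, C_1 ≅ Z^12, C_2 ≅ Z^6.

Boundary ∂_1: C_1 → C_0 sends each edge [p,q] (with p < q) to q − p.
The resulting 6×12 matrix has rank 5, and its Smith normal form has invariant factors (1,1,1,1,1).

∂_2: C_2 → C_1 sends each 2-simplex [p,q,r] to [q,r] − [p,r] + [p,q]. For instance
  ∂[v_1,v_3,v_4] = [v_3,v_4] − [v_1,v_4] + [v_1,v_3],
  ∂[v_0,v_2,v_4] = [v_2,v_4] − [v_0,v_4] + [v_0,v_2].
As a 12×6 matrix over Z this has rank 6, with invariant factors (1,1,1,1,1,1).

Computing H_k = (kernel of ∂_k) / (image of ∂_{k+1}):

  H_0: rank C_0 − rank ∂_1 = 6 − 5 = 1, and the invariant factors of ∂_1 are all 1, so H_0 ≅ Z.
  H_1: rank ker ∂_1 − rank ∂_2 = (12 − 5) − 6 = 1, and the invariant factors of ∂_2 are all 1, so H_1 ≅ Z.
  H_2: rank ker ∂_2 − rank ∂_3 = (6 − 6) − 0 = 0, and there is no ∂_3, so H_2 ≅ 0.

As a check, the Euler characteristic is 6 − 12 + 6 = 0, which agrees with 1 − 1 + 0 = 0.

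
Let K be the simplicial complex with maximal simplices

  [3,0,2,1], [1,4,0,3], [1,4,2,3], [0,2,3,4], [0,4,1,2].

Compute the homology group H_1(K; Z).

H_1 = 0.

K has 5 vertices, 10 edges, 10 triangles, 5 3-simplices.
rank ∂_1 = 4, rank ∂_2 = 6 ⇒ b_1 = 10 − 4 − 6 = 0; all invariant factors of ∂_2 are 1 so no torsion. So H_1 ≅ 0.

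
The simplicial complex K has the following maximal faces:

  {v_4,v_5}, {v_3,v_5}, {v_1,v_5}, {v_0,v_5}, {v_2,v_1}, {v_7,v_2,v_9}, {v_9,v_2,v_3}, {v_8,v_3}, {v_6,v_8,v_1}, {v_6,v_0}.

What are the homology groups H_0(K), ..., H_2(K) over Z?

H_0 = Z,  H_1 = Z^3,  H_2 = 0.

Take the total order v_0 < v_1 < v_2 < v_3 < v_4 < v_5 < v_6 < v_7 < v_8 < v_9 on the vertex set. Then K (dimension 2) consists of the simplices:

  0-simplices (10): [v_0], [v_1], [v_2], [v_3], [v_4], [v_5], [v_6], [v_7], [v_8], [v_9]
  1-simplices (15): (15 of them)
  2-simplices (3): [v_1,v_6,v_8], [v_2,v_3,v_9], [v_2,v_7,v_9]

giving chain groups C_0 ≅ Z^10, C_1 ≅ Z^15, C_2 ≅ Z^3.

Boundary ∂_1: C_1 → C_0 maps an edge to its endpoints' difference, ∂[p,q] = q − p.
As a 10×15 matrix over Z this has rank 9, with invariant factors (1,1,1,1,1,1,1,1,1).

Boundary ∂_2: C_2 → C_1 acts by ∂[p,q,r] = [q,r] − [p,r] + [p,q]. For instance
  ∂[v_1,v_6,v_8] = [v_6,v_8] − [v_1,v_8] + [v_1,v_6],
  ∂[v_2,v_3,v_9] = [v_3,v_9] − [v_2,v_9] + [v_2,v_3].
The 15×3 boundary matrix has rank 3 and Smith normal form diag(1,1,1).

Computing H_k = (kernel of ∂_k) / (image of ∂_{k+1}):

  H_0: rank C_0 − rank ∂_1 = 10 − 9 = 1, and the invariant factors of ∂_1 are all 1, so H_0 ≅ Z.
  H_1: rank ker ∂_1 − rank ∂_2 = (15 − 9) − 3 = 3, and the invariant factors of ∂_2 are all 1, so H_1 ≅ Z^3.
  H_2: rank ker ∂_2 − rank ∂_3 = (3 − 3) − 0 = 0, and there is no ∂_3, so H_2 ≅ 0.

As a check, the Euler characteristic is 10 − 15 + 3 = -2, which agrees with 1 − 3 + 0 = -2.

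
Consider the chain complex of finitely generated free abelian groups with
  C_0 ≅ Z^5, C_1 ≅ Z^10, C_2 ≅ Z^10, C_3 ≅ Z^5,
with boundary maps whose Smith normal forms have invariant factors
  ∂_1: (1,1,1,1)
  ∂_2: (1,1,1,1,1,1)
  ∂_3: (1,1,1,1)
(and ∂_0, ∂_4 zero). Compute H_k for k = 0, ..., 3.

H_0: b_0 = 5 − 0 − 4 = 1; torsion from ∂_1 factors > 1: none. So H_0 = Z.
H_1: b_1 = 10 − 4 − 6 = 0; torsion from ∂_2 factors > 1: none. So H_1 = 0.
H_2: b_2 = 10 − 6 − 4 = 0; torsion from ∂_3 factors > 1: none. So H_2 = 0.
H_3: b_3 = 5 − 4 − 0 = 1; torsion from ∂_4 factors > 1: none. So H_3 = Z.

H_0 = Z,  H_1 = 0,  H_2 = 0,  H_3 = Z.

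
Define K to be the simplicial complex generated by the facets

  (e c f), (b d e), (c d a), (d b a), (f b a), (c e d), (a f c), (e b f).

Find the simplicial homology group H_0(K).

Take the total order a < b < c < d < e < f on the vertex set. Then K (dimension 2) consists of the simplices:

  0-simplices (6): a, b, c, d, e, f
  1-simplices (12): ab, ac, ad, af, bd, be, bf, cd, ce, cf, de, ef
  2-simplices (8): abd, abf, acd, acf, bde, bef, cde, cef

Hence C_0 ≅ Z^6, C_1 ≅ Z^12, C_2 ≅ Z^8.

Boundary ∂_1: C_1 → C_0 is given by ∂[p,q] = [q] − [p].
The resulting 6×12 matrix has rank 5, and its Smith normal form has invariant factors (1,1,1,1,1).

The boundary map ∂_2: C_2 → C_1 acts by ∂[p,q,r] = [q,r] − [p,r] + [p,q]. For instance
  ∂cde = de − ce + cd,
  ∂abd = bd − ad + ab.
As a 12×8 matrix over Z this has rank 7, with invariant factors (1,1,1,1,1,1,1).

Computing H_k = (kernel of ∂_k) / (image of ∂_{k+1}):

  H_0: rank C_0 − rank ∂_1 = 6 − 5 = 1, and the invariant factors of ∂_1 are all 1, so H_0 = Z.

H_0 = Z.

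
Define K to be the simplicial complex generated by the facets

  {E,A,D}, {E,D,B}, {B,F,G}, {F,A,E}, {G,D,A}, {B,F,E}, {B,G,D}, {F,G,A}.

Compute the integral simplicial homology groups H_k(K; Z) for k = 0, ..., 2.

H_0 ≅ Z,  H_1 = 0,  H_2 ≅ Z.

K has 6 vertices, 12 edges, 8 triangles.
rank ∂_0 = 0, rank ∂_1 = 5 ⇒ b_0 = 6 − 0 − 5 = 1; all invariant factors of ∂_1 are 1 so no torsion. So H_0 = Z.
rank ∂_1 = 5, rank ∂_2 = 7 ⇒ b_1 = 12 − 5 − 7 = 0; all invariant factors of ∂_2 are 1 so no torsion. So H_1 = 0.
rank ∂_2 = 7, rank ∂_3 = 0 ⇒ b_2 = 8 − 7 − 0 = 1. So H_2 = Z.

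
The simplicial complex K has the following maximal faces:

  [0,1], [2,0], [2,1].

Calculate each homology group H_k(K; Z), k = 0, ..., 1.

Take the total order 0 < 1 < 2 on the vertex set. Then K (dimension 1) consists of the simplices:

  0-simplices (3): [0], [1], [2]
  1-simplices (3): [0,1], [0,2], [1,2]

Hence C_0 ≅ Z^3, C_1 ≅ Z^3.

∂_1: C_1 → C_0 maps an edge to its endpoints' difference, ∂[p,q] = q − p. For instance
  ∂[0,1] = [1] − [0].
The 3×3 boundary matrix has rank 2 and Smith normal form diag(1,1).

Now H_k = ker ∂_k / im ∂_{k+1}, so:

  H_0: rank C_0 − rank ∂_1 = 3 − 2 = 1, and the invariant factors of ∂_1 are all 1, so H_0 ≅ Z.
  H_1: rank ker ∂_1 − rank ∂_2 = (3 − 2) − 0 = 1, and there is no ∂_2, so H_1 ≅ Z.

As a check, the Euler characteristic is 3 − 3 = 0, which agrees with 1 − 1 = 0.
(K is a triangulation of the circle S^1.)

H_0 = Z,  H_1 = Z.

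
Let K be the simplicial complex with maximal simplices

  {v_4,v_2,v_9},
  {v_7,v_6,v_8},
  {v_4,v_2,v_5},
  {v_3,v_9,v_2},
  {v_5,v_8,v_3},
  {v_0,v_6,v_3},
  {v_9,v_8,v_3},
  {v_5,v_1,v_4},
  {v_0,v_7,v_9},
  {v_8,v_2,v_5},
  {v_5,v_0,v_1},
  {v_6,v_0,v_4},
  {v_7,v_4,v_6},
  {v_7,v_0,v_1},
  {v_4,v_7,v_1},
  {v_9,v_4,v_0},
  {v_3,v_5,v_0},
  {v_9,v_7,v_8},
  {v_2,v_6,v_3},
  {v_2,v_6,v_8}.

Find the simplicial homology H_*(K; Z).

K has 10 vertices, 30 edges, 20 triangles.
rank ∂_0 = 0, rank ∂_1 = 9 ⇒ b_0 = 10 − 0 − 9 = 1; all invariant factors of ∂_1 are 1 so no torsion. So H_0 = Z.
rank ∂_1 = 9, rank ∂_2 = 20 ⇒ b_1 = 30 − 9 − 20 = 1; ∂_2 has invariant factor(s) [2] giving torsion. So H_1 = Z ⊕ Z/2Z.
rank ∂_2 = 20, rank ∂_3 = 0 ⇒ b_2 = 20 − 20 − 0 = 0. So H_2 = 0.

H_0 = Z,  H_1 = Z ⊕ Z/2Z,  H_2 = 0.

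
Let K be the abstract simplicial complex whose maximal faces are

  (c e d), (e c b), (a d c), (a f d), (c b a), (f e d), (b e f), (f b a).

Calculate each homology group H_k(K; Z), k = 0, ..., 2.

Fix the vertex order a < b < c < d < e < f and write every simplex with vertices in increasing order. Then dim K = 2 and the simplices of K are:

  0-simplices (6): a, b, c, d, e, f
  1-simplices (12): ab, ac, ad, af, bc, be, bf, cd, ce, de, df, ef
  2-simplices (8): abc, abf, acd, adf, bce, bef, cde, def

so the chain groups are C_0 ≅ Z^6, C_1 ≅ Z^12, C_2 ≅ Z^8.

Boundary ∂_1: C_1 → C_0 sends each edge [p,q] (with p < q) to q − p.
This gives a 6×12 integer matrix of rank 5; reducing to Smith normal form yields diagonal entries (1,1,1,1,1).

Boundary ∂_2: C_2 → C_1 sends each 2-simplex [p,q,r] to [q,r] − [p,r] + [p,q]. For instance
  ∂def = ef − df + de,
  ∂abc = bc − ac + ab.
This gives a 12×8 integer matrix of rank 7; reducing to Smith normal form yields diagonal entries (1,1,1,1,1,1,1).

Computing H_k = (kernel of ∂_k) / (image of ∂_{k+1}):

  H_0: rank C_0 − rank ∂_1 = 6 − 5 = 1, and the invariant factors of ∂_1 are all 1, so H_0 ≅ Z.
  H_1: rank ker ∂_1 − rank ∂_2 = (12 − 5) − 7 = 0, and the invariant factors of ∂_2 are all 1, so H_1 ≅ 0.
  H_2: rank ker ∂_2 − rank ∂_3 = (8 − 7) − 0 = 1, and there is no ∂_3, so H_2 ≅ Z.

As a check, the Euler characteristic is 6 − 12 + 8 = 2, which agrees with 1 − 0 + 1 = 2.

H_0 ≅ Z,  H_1 = 0,  H_2 ≅ Z.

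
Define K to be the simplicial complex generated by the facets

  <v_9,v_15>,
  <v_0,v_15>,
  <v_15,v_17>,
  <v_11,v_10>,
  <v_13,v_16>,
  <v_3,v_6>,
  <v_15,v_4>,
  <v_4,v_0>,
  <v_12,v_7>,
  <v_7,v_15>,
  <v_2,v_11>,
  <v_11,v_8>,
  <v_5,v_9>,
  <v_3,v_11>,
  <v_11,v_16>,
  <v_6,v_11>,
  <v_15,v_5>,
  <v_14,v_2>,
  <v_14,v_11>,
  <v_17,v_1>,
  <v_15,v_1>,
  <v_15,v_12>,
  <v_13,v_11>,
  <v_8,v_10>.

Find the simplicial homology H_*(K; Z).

Order the vertices as v_0 < v_1 < v_2 < v_3 < v_4 < v_5 < v_6 < v_7 < v_8 < v_9 < v_10 < v_11 < v_12 < v_13 < v_14 < v_15 < v_16 < v_17. Listing each simplex with vertices in this order, K has dimension 1 with simplices:

  0-simplices (18): [v_0], [v_1], [v_2], [v_3], [v_4], [v_5], [v_6], [v_7], [v_8], [v_9], [v_10], [v_11], [v_12], [v_13], [v_14], [v_15], [v_16], [v_17]
  1-simplices (24): (24 of them)

giving chain groups C_0 ≅ Z^18, C_1 ≅ Z^24.

∂_1: C_1 → C_0 sends each edge [p,q] (with p < q) to q − p. For instance
  ∂[v_11,v_14] = [v_14] − [v_11].
This gives a 18×24 integer matrix of rank 16; reducing to Smith normal form yields diagonal entries (1,1,1,1,1,1,1,1,1,1,1,1,1,1,1,1).

From H_k ≅ ker(∂_k) / im(∂_{k+1}) we obtain:

  H_0: rank C_0 − rank ∂_1 = 18 − 16 = 2, and the invariant factors of ∂_1 are all 1, so H_0 ≅ Z^2.
  H_1: rank ker ∂_1 − rank ∂_2 = (24 − 16) − 0 = 8, and there is no ∂_2, so H_1 ≅ Z^8.

As a check, the Euler characteristic is 18 − 24 = -6, which agrees with 2 − 8 = -6.

H_0 = Z^2,  H_1 = Z^8.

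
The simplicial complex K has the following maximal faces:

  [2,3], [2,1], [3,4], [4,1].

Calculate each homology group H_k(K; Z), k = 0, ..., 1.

H_0 = Z,  H_1 = Z.

Order the vertices as 1 < 2 < 3 < 4. Listing each simplex with vertices in this order, K has dimension 1 with simplices:

  0-simplices (4): [1], [2], [3], [4]
  1-simplices (4): [1,2], [1,4], [2,3], [3,4]

Hence C_0 ≅ Z^4, C_1 ≅ Z^4.

The boundary map ∂_1: C_1 → C_0 is given by ∂[p,q] = [q] − [p]. For instance
  ∂[1,2] = [2] − [1].
This gives a 4×4 integer matrix of rank 3; reducing to Smith normal form yields diagonal entries (1,1,1).

Now H_k = ker ∂_k / im ∂_{k+1}, so:

  H_0: rank C_0 − rank ∂_1 = 4 − 3 = 1, and the invariant factors of ∂_1 are all 1, so H_0 = Z.
  H_1: rank ker ∂_1 − rank ∂_2 = (4 − 3) − 0 = 1, and there is no ∂_2, so H_1 = Z.

As a check, the Euler characteristic is 4 − 4 = 0, which agrees with 1 − 1 = 0.
(K is a triangulation of the circle S^1.)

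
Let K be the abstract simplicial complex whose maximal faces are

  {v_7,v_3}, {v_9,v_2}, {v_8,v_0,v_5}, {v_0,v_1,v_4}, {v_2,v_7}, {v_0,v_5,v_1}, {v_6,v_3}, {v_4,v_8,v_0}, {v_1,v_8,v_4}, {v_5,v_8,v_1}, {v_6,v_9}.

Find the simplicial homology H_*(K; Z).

Order the vertices as v_0 < v_1 < v_2 < v_3 < v_4 < v_5 < v_6 < v_7 < v_8 < v_9. Listing each simplex with vertices in this order, K has dimension 2 with simplices:

  0-simplices (10): [v_0], [v_1], [v_2], [v_3], [v_4], [v_5], [v_6], [v_7], [v_8], [v_9]
  1-simplices (14): [v_0,v_1], [v_0,v_4], [v_0,v_5], [v_0,v_8], [v_1,v_4], [v_1,v_5], [v_1,v_8], [v_2,v_7], [v_2,v_9], [v_3,v_6], [v_3,v_7], [v_4,v_8], [v_5,v_8], [v_6,v_9]
  2-simplices (6): [v_0,v_1,v_4], [v_0,v_1,v_5], [v_0,v_4,v_8], [v_0,v_5,v_8], [v_1,v_4,v_8], [v_1,v_5,v_8]

so the chain groups are C_0 ≅ Z^10, C_1 ≅ Z^14, C_2 ≅ Z^6.

Boundary ∂_1: C_1 → C_0 sends each edge [p,q] (with p < q) to q − p. For instance
  ∂[v_1,v_4] = [v_4] − [v_1].
The 10×14 boundary matrix has rank 8 and Smith normal form diag(1,1,1,1,1,1,1,1).

The boundary map ∂_2: C_2 → C_1 maps a triangle to the signed sum of its edges. For instance
  ∂[v_0,v_4,v_8] = [v_4,v_8] − [v_0,v_8] + [v_0,v_4],
  ∂[v_1,v_5,v_8] = [v_5,v_8] − [v_1,v_8] + [v_1,v_5].
The 14×6 boundary matrix has rank 5 and Smith normal form diag(1,1,1,1,1).

Now H_k = ker ∂_k / im ∂_{k+1}, so:

  H_0: rank C_0 − rank ∂_1 = 10 − 8 = 2, and the invariant factors of ∂_1 are all 1, so H_0 ≅ Z^2.
  H_1: rank ker ∂_1 − rank ∂_2 = (14 − 8) − 5 = 1, and the invariant factors of ∂_2 are all 1, so H_1 ≅ Z.
  H_2: rank ker ∂_2 − rank ∂_3 = (6 − 5) − 0 = 1, and there is no ∂_3, so H_2 ≅ Z.

H_0 = Z^2,  H_1 = Z,  H_2 = Z.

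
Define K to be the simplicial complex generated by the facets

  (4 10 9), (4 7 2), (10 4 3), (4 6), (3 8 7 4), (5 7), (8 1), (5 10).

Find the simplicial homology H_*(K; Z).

H_0 = Z,  H_1 = Z,  H_2 = 0,  H_3 = 0.

K has 10 vertices, 16 edges, 7 triangles, 1 3-simplex.
rank ∂_0 = 0, rank ∂_1 = 9 ⇒ b_0 = 10 − 0 − 9 = 1; all invariant factors of ∂_1 are 1 so no torsion. So H_0 ≅ Z.
rank ∂_1 = 9, rank ∂_2 = 6 ⇒ b_1 = 16 − 9 − 6 = 1; all invariant factors of ∂_2 are 1 so no torsion. So H_1 ≅ Z.
rank ∂_2 = 6, rank ∂_3 = 1 ⇒ b_2 = 7 − 6 − 1 = 0; all invariant factors of ∂_3 are 1 so no torsion. So H_2 ≅ 0.
rank ∂_3 = 1, rank ∂_4 = 0 ⇒ b_3 = 1 − 1 − 0 = 0. So H_3 ≅ 0.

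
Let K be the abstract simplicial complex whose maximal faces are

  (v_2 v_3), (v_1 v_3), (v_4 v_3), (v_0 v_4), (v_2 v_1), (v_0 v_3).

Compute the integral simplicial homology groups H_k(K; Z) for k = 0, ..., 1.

H_0 = Z,  H_1 = Z^2.

We work with the vertex ordering v_0 < v_1 < v_2 < v_3 < v_4. The simplices of K, each written with vertices in increasing order, are:

  0-simplices (5): [v_0], [v_1], [v_2], [v_3], [v_4]
  1-simplices (6): [v_0,v_3], [v_0,v_4], [v_1,v_2], [v_1,v_3], [v_2,v_3], [v_3,v_4]

Hence C_0 ≅ Z^5, C_1 ≅ Z^6.

The boundary map ∂_1: C_1 → C_0 sends each edge [p,q] (with p < q) to q − p.
The 5×6 boundary matrix has rank 4 and Smith normal form diag(1,1,1,1).

Computing H_k = (kernel of ∂_k) / (image of ∂_{k+1}):

  H_0: rank C_0 − rank ∂_1 = 5 − 4 = 1, and the invariant factors of ∂_1 are all 1, so H_0 = Z.
  H_1: rank ker ∂_1 − rank ∂_2 = (6 − 4) − 0 = 2, and there is no ∂_2, so H_1 = Z^2.

As a check, the Euler characteristic is 5 − 6 = -1, which agrees with 1 − 2 = -1.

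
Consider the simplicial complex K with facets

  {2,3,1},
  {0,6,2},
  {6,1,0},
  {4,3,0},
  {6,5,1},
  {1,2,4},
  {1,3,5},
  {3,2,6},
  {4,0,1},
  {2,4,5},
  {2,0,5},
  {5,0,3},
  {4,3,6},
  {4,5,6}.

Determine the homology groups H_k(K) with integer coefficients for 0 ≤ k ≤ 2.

H_0 ≅ Z,  H_1 ≅ Z^2,  H_2 ≅ Z.

We work with the vertex ordering 0 < 1 < 2 < 3 < 4 < 5 < 6. The simplices of K, each written with vertices in increasing order, are:

  0-simplices (7): [0], [1], [2], [3], [4], [5], [6]
  1-simplices (21): [0,1], [0,2], [0,3], [0,4], [0,5], [0,6], [1,2], [1,3], [1,4], [1,5], [1,6], [2,3], [2,4], [2,5], [2,6], [3,4], [3,5], [3,6], [4,5], [4,6], [5,6]
  2-simplices (14): [0,1,4], [0,1,6], [0,2,5], [0,2,6], [0,3,4], [0,3,5], [1,2,3], [1,2,4], [1,3,5], [1,5,6], [2,3,6], [2,4,5], [3,4,6], [4,5,6]

giving chain groups C_0 ≅ Z^7, C_1 ≅ Z^21, C_2 ≅ Z^14.

∂_1: C_1 → C_0 sends each edge [p,q] (with p < q) to q − p. For instance
  ∂[3,5] = [5] − [3].
The 7×21 boundary matrix has rank 6 and Smith normal form diag(1,1,1,1,1,1).

Boundary ∂_2: C_2 → C_1 acts by ∂[p,q,r] = [q,r] − [p,r] + [p,q]. For instance
  ∂[3,4,6] = [4,6] − [3,6] + [3,4],
  ∂[4,5,6] = [5,6] − [4,6] + [4,5].
As a 21×14 matrix over Z this has rank 13, with invariant factors (1,1,1,1,1,1,1,1,1,1,1,1,1).

Computing H_k = (kernel of ∂_k) / (image of ∂_{k+1}):

  H_0: rank C_0 − rank ∂_1 = 7 − 6 = 1, and the invariant factors of ∂_1 are all 1, so H_0 ≅ Z.
  H_1: rank ker ∂_1 − rank ∂_2 = (21 − 6) − 13 = 2, and the invariant factors of ∂_2 are all 1, so H_1 ≅ Z^2.
  H_2: rank ker ∂_2 − rank ∂_3 = (14 − 13) − 0 = 1, and there is no ∂_3, so H_2 ≅ Z.

(K is a triangulation of the torus T^2.)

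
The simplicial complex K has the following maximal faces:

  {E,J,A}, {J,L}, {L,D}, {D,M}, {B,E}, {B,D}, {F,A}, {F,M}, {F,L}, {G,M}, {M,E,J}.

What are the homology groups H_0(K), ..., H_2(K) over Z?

We work with the vertex ordering A < B < D < E < F < G < J < L < M. The simplices of K, each written with vertices in increasing order, are:

  0-simplices (9): A, B, D, E, F, G, J, L, M
  1-simplices (14): AE, AF, AJ, BD, BE, DL, DM, EJ, EM, FL, FM, GM, JL, JM
  2-simplices (2): AEJ, EJM

Hence C_0 ≅ Z^9, C_1 ≅ Z^14, C_2 ≅ Z^2.

The boundary map ∂_1: C_1 → C_0 is given by ∂[p,q] = [q] − [p]. For instance
  ∂DM = M − D.
As a 9×14 matrix over Z this has rank 8, with invariant factors (1,1,1,1,1,1,1,1).

∂_2: C_2 → C_1 maps a triangle to the signed sum of its edges. For instance
  ∂AEJ = EJ − AJ + AE,
  ∂EJM = JM − EM + EJ.
As a 14×2 matrix over Z this has rank 2, with invariant factors (1,1).

Computing H_k = (kernel of ∂_k) / (image of ∂_{k+1}):

  H_0: rank C_0 − rank ∂_1 = 9 − 8 = 1, and the invariant factors of ∂_1 are all 1, so H_0 = Z.
  H_1: rank ker ∂_1 − rank ∂_2 = (14 − 8) − 2 = 4, and the invariant factors of ∂_2 are all 1, so H_1 = Z^4.
  H_2: rank ker ∂_2 − rank ∂_3 = (2 − 2) − 0 = 0, and there is no ∂_3, so H_2 = 0.

As a check, the Euler characteristic is 9 − 14 + 2 = -3, which agrees with 1 − 4 + 0 = -3.

H_0 = Z,  H_1 = Z^4,  H_2 = 0.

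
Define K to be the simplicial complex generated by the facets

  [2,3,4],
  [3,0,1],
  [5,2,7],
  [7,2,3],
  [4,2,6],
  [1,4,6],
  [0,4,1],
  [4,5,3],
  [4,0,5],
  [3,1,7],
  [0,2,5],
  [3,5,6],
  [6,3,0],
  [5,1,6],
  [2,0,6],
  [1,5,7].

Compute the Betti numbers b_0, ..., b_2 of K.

b_0 = 1, b_1 = 2, b_2 = 1.

K has 8 vertices, 24 edges, 16 triangles.
rank ∂_0 = 0, rank ∂_1 = 7 ⇒ b_0 = 8 − 0 − 7 = 1; all invariant factors of ∂_1 are 1 so no torsion. So H_0 = Z.
rank ∂_1 = 7, rank ∂_2 = 15 ⇒ b_1 = 24 − 7 − 15 = 2; all invariant factors of ∂_2 are 1 so no torsion. So H_1 = Z^2.
rank ∂_2 = 15, rank ∂_3 = 0 ⇒ b_2 = 16 − 15 − 0 = 1. So H_2 = Z.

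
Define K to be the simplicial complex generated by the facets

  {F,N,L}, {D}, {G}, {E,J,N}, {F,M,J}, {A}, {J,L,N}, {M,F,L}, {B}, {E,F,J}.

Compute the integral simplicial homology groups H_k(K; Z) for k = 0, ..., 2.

Order the vertices as A < B < D < E < F < G < J < L < M < N. Listing each simplex with vertices in this order, K has dimension 2 with simplices:

  0-simplices (10): A, B, D, E, F, G, J, L, M, N
  1-simplices (12): EF, EJ, EN, FJ, FL, FM, FN, JL, JM, JN, LM, LN
  2-simplices (6): EFJ, EJN, FJM, FLM, FLN, JLN

Hence C_0 ≅ Z^10, C_1 ≅ Z^12, C_2 ≅ Z^6.

∂_1: C_1 → C_0 sends each edge [p,q] (with p < q) to q − p.
This gives a 10×12 integer matrix of rank 5; reducing to Smith normal form yields diagonal entries (1,1,1,1,1).

The boundary map ∂_2: C_2 → C_1 sends each 2-simplex [p,q,r] to [q,r] − [p,r] + [p,q]. For instance
  ∂EFJ = FJ − EJ + EF,
  ∂FJM = JM − FM + FJ.
This gives a 12×6 integer matrix of rank 6; reducing to Smith normal form yields diagonal entries (1,1,1,1,1,1).

Now H_k = ker ∂_k / im ∂_{k+1}, so:

  H_0: rank C_0 − rank ∂_1 = 10 − 5 = 5, and the invariant factors of ∂_1 are all 1, so H_0 = Z^5.
  H_1: rank ker ∂_1 − rank ∂_2 = (12 − 5) − 6 = 1, and the invariant factors of ∂_2 are all 1, so H_1 = Z.
  H_2: rank ker ∂_2 − rank ∂_3 = (6 − 6) − 0 = 0, and there is no ∂_3, so H_2 = 0.

As a check, the Euler characteristic is 10 − 12 + 6 = 4, which agrees with 5 − 1 + 0 = 4.
(K is a triangulation of the disjoint union of a set of 4 points and the cylinder S^1 x I.)

H_0 = Z^5,  H_1 = Z,  H_2 = 0.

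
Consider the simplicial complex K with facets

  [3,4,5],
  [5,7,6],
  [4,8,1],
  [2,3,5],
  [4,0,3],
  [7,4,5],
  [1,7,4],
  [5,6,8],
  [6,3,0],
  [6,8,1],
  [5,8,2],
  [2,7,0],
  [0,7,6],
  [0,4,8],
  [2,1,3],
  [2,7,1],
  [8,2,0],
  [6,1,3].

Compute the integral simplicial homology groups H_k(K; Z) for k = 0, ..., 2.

We work with the vertex ordering 0 < 1 < 2 < 3 < 4 < 5 < 6 < 7 < 8. The simplices of K, each written with vertices in increasing order, are:

  0-simplices (9): [0], [1], [2], [3], [4], [5], [6], [7], [8]
  1-simplices (27): (27 of them)
  2-simplices (18): [0,2,7], [0,2,8], [0,3,4], [0,3,6], [0,4,8], [0,6,7], [1,2,3], [1,2,7], [1,3,6], [1,4,7], [1,4,8], [1,6,8], [2,3,5], [2,5,8], [3,4,5], [4,5,7], [5,6,7], [5,6,8]

giving chain groups C_0 ≅ Z^9, C_1 ≅ Z^27, C_2 ≅ Z^18.

The boundary map ∂_1: C_1 → C_0 is given by ∂[p,q] = [q] − [p]. For instance
  ∂[1,3] = [3] − [1].
As a 9×27 matrix over Z this has rank 8, with invariant factors (1,1,1,1,1,1,1,1).

∂_2: C_2 → C_1 sends each 2-simplex [p,q,r] to [q,r] − [p,r] + [p,q]. For instance
  ∂[0,4,8] = [4,8] − [0,8] + [0,4],
  ∂[1,2,3] = [2,3] − [1,3] + [1,2].
This gives a 27×18 integer matrix of rank 17; reducing to Smith normal form yields diagonal entries (1,1,1,1,1,1,1,1,1,1,1,1,1,1,1,1,1).

From H_k ≅ ker(∂_k) / im(∂_{k+1}) we obtain:

  H_0: rank C_0 − rank ∂_1 = 9 − 8 = 1, and the invariant factors of ∂_1 are all 1, so H_0 ≅ Z.
  H_1: rank ker ∂_1 − rank ∂_2 = (27 − 8) − 17 = 2, and the invariant factors of ∂_2 are all 1, so H_1 ≅ Z^2.
  H_2: rank ker ∂_2 − rank ∂_3 = (18 − 17) − 0 = 1, and there is no ∂_3, so H_2 ≅ Z.

As a check, the Euler characteristic is 9 − 27 + 18 = 0, which agrees with 1 − 2 + 1 = 0.
(K is a triangulation of the torus T^2.)

H_0 = Z,  H_1 = Z^2,  H_2 = Z.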